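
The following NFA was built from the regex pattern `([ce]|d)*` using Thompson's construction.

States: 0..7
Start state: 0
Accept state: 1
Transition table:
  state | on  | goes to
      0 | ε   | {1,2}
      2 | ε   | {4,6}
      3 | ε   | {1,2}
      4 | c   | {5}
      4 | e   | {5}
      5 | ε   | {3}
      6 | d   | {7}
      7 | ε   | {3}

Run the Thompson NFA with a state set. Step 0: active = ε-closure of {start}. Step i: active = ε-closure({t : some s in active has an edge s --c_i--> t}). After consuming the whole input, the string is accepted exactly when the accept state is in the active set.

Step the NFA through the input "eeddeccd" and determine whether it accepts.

Answer: ACCEPT

Derivation:
start: ε-closure({0}) = {0,1,2,4,6}
'e' @ 1: {1,2,3,4,5,6}  (accept∈set)
'e' @ 2: {1,2,3,4,5,6}  (accept∈set)
'd' @ 3: {1,2,3,4,6,7}  (accept∈set)
'd' @ 4: {1,2,3,4,6,7}  (accept∈set)
'e' @ 5: {1,2,3,4,5,6}  (accept∈set)
'c' @ 6: {1,2,3,4,5,6}  (accept∈set)
'c' @ 7: {1,2,3,4,5,6}  (accept∈set)
'd' @ 8: {1,2,3,4,6,7}  (accept∈set)
end set {1,2,3,4,6,7} — state 1 in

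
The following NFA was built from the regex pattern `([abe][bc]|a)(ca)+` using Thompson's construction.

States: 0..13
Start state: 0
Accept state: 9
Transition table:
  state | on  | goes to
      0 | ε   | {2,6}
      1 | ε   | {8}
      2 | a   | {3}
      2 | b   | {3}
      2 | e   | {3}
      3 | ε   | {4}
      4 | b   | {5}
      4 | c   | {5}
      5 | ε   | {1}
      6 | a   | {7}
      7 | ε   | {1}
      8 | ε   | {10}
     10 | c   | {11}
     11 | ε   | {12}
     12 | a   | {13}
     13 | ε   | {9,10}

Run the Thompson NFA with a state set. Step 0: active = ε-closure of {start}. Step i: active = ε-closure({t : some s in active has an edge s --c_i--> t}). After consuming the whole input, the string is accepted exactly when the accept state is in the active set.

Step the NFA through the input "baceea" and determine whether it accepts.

S₀ = ε-closure({0}) = {0,2,6}
'b' @ 1: {3,4}
'a' @ 2: {}  — no active states
rest 'ceea' ignored (set empty)
after full input: {}  (accept=9 not in)

Answer: REJECT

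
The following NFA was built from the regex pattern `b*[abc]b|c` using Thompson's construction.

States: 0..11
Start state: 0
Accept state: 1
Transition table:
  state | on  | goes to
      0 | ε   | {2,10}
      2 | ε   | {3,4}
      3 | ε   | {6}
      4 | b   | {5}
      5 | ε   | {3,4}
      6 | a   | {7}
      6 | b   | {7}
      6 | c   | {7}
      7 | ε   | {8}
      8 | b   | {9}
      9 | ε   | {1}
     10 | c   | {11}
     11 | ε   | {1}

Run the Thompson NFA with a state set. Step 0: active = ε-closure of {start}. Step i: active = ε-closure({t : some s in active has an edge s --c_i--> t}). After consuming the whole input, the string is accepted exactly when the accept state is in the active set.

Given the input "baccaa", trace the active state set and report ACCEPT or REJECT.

start: ε-closure({0}) = {0,2,3,4,6,10}
'b' @ 1: {3,4,5,6,7,8}
'a' @ 2: {7,8}
'c' @ 3: {}  — state set empty
rest 'caa' ignored (set empty)
end set {} — state 1 not in

Answer: REJECT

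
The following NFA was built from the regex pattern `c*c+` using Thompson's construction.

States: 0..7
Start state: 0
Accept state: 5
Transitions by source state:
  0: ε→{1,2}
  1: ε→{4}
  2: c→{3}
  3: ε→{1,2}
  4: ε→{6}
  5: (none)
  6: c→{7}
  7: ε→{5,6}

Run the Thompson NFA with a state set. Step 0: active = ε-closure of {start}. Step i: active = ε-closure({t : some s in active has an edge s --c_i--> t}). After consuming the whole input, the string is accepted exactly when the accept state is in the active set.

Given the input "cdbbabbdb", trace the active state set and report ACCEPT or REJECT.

initial (ε-close {0}): {0,1,2,4,6}
'c' @ 1: {1,2,3,4,5,6,7}  (accept∈set)
'd' @ 2: {}  — dead — no transitions
rest 'bbabbdb' ignored (set empty)
end set {} — state 5 not in

Answer: REJECT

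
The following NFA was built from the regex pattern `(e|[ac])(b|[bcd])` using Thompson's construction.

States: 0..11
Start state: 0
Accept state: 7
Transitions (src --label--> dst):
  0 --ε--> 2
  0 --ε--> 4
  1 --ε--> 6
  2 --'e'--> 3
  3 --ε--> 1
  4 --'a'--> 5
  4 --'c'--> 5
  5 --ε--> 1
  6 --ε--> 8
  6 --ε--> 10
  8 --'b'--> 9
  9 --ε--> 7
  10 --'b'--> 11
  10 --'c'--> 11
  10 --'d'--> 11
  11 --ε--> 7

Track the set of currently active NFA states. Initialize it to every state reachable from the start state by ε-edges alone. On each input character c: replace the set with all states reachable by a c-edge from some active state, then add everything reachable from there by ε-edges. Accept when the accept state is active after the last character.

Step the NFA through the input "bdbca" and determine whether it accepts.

S₀ = ε-closure({0}) = {0,2,4}
'b' @ 1: {}  — dead — no transitions
rest 'dbca' ignored (set empty)
end set {} — state 7 not in

Answer: REJECT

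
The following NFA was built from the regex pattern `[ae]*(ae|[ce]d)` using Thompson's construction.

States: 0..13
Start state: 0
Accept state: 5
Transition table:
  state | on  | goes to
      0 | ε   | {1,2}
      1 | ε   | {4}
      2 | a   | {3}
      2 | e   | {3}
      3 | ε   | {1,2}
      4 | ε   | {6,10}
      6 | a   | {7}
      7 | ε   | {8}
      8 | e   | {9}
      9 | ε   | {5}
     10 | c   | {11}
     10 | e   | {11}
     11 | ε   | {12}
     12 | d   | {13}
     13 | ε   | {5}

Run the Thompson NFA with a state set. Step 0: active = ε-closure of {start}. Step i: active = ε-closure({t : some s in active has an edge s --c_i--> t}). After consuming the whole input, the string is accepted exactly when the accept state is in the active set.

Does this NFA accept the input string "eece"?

Answer: REJECT

Steps:
start: ε-closure({0}) = {0,1,2,4,6,10}
'e' @ 1: {1,2,3,4,6,10,11,12}
'e' @ 2: {1,2,3,4,6,10,11,12}
'c' @ 3: {11,12}
'e' @ 4: {}  — no active states
end set {} — state 5 not in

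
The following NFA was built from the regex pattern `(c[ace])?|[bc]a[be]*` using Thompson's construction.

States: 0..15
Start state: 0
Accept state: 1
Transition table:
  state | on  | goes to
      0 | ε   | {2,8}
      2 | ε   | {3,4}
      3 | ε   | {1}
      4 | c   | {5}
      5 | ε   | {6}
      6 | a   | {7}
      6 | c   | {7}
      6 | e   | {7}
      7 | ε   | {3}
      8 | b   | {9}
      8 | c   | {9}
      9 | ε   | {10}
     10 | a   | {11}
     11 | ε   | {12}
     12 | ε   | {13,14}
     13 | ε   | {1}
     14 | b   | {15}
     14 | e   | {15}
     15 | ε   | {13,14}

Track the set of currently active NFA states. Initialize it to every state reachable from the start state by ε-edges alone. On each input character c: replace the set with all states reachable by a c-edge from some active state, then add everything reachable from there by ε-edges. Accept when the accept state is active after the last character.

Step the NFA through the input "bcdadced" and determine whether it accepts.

initial (ε-close {0}): {0,1,2,3,4,8}
'b' @ 1: {9,10}
'c' @ 2: {}  — state set empty
rest 'dadced' ignored (set empty)
after full input: {}  (accept=1 not in)

Answer: REJECT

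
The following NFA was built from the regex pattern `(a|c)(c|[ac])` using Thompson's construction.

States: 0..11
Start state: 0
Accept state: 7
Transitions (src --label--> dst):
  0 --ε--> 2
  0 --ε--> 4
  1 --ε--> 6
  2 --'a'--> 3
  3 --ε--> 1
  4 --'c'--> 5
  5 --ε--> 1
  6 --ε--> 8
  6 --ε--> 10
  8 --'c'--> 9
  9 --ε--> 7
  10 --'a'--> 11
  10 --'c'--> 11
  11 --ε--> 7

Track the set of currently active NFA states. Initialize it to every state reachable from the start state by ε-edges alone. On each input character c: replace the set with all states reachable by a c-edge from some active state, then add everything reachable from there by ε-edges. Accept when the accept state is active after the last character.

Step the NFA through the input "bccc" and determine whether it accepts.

S₀ = ε-closure({0}) = {0,2,4}
'b' @ 1: {}  — state set empty
rest 'ccc' ignored (set empty)
after full input: {}  (accept=7 not in)

Answer: REJECT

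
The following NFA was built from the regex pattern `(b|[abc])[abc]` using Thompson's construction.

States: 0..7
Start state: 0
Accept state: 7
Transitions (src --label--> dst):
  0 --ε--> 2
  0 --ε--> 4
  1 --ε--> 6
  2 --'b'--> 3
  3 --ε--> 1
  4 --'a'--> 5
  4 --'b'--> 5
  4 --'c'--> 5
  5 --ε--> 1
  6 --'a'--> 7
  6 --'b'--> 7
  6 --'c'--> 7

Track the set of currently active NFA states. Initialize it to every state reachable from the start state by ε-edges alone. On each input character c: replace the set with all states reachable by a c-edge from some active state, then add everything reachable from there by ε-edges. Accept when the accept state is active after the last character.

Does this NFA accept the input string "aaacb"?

start: ε-closure({0}) = {0,2,4}
'a' @ 1: {1,5,6}
'a' @ 2: {7}  (accept∈set)
'a' @ 3: {}  — no active states
rest 'cb' ignored (set empty)
end set {} — state 7 not in

Answer: REJECT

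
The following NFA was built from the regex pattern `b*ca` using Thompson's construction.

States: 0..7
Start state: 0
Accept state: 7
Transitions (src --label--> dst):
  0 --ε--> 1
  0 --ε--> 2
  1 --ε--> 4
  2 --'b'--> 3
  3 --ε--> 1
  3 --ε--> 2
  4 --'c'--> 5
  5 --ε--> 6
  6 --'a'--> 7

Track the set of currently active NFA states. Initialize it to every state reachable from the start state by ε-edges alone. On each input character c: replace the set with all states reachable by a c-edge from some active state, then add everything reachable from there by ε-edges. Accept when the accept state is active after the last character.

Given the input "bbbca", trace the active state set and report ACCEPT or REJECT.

Answer: ACCEPT

Steps:
S₀ = ε-closure({0}) = {0,1,2,4}
'b' @ 1: {1,2,3,4}
'b' @ 2: {1,2,3,4}
'b' @ 3: {1,2,3,4}
'c' @ 4: {5,6}
'a' @ 5: {7}  ✓accept
end set {7} — state 7 in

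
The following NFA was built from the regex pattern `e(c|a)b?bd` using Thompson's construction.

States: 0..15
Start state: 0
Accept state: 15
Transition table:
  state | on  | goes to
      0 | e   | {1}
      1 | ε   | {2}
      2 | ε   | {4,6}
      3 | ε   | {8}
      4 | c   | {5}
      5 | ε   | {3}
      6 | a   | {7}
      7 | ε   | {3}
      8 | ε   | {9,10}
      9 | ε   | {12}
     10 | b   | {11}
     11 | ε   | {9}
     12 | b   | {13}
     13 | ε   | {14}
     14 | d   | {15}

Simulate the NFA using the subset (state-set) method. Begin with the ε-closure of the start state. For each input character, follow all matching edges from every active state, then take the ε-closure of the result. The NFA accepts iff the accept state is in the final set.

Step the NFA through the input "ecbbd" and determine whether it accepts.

Answer: ACCEPT

Derivation:
initial (ε-close {0}): {0}
'e' @ 1: {1,2,4,6}
'c' @ 2: {3,5,8,9,10,12}
'b' @ 3: {9,11,12,13,14}
'b' @ 4: {13,14}
'd' @ 5: {15}  (accept∈set)
end set {15} — state 15 in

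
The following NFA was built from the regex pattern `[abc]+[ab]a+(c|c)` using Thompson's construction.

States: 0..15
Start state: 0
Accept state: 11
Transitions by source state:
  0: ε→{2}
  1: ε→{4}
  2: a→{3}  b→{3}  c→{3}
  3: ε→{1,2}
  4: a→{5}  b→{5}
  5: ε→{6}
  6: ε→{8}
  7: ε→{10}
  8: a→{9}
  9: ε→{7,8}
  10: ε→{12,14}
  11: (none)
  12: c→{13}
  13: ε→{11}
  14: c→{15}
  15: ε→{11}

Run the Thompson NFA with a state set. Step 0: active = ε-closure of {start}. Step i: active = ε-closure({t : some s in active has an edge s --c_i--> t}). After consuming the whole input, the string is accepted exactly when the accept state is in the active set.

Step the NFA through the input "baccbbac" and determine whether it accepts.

S₀ = ε-closure({0}) = {0,2}
'b' @ 1: {1,2,3,4}
'a' @ 2: {1,2,3,4,5,6,8}
'c' @ 3: {1,2,3,4}
'c' @ 4: {1,2,3,4}
'b' @ 5: {1,2,3,4,5,6,8}
'b' @ 6: {1,2,3,4,5,6,8}
'a' @ 7: {1,2,3,4,5,6,7,8,9,10,12,14}
'c' @ 8: {1,2,3,4,11,13,15}  (accept∈set)
after full input: {1,2,3,4,11,13,15}  (accept=11 in)

Answer: ACCEPT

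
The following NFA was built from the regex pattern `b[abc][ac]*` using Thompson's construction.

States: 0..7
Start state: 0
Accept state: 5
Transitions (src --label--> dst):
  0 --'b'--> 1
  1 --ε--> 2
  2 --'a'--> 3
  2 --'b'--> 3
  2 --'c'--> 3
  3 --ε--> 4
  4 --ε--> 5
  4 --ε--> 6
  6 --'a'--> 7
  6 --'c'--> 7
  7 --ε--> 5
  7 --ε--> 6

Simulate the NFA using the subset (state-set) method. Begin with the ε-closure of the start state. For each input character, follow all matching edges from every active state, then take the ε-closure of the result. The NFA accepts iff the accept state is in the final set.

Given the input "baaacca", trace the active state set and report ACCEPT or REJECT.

Answer: ACCEPT

Derivation:
start: ε-closure({0}) = {0}
'b' @ 1: {1,2}
'a' @ 2: {3,4,5,6}  (accept∈set)
'a' @ 3: {5,6,7}  (accept∈set)
'a' @ 4: {5,6,7}  (accept∈set)
'c' @ 5: {5,6,7}  (accept∈set)
'c' @ 6: {5,6,7}  (accept∈set)
'a' @ 7: {5,6,7}  (accept∈set)
final: {5,6,7}; accept 5 in set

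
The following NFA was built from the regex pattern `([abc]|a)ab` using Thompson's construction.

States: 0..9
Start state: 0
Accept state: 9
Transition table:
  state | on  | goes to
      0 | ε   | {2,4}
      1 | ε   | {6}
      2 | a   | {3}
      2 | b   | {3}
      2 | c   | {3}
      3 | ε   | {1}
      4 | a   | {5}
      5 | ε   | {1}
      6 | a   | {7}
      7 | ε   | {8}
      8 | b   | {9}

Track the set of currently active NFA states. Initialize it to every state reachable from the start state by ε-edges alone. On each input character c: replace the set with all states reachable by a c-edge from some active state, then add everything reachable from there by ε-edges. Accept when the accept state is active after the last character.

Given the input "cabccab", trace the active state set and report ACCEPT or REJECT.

start: ε-closure({0}) = {0,2,4}
'c' @ 1: {1,3,6}
'a' @ 2: {7,8}
'b' @ 3: {9}  ✓accept
'c' @ 4: {}  — state set empty
rest 'cab' ignored (set empty)
end set {} — state 9 not in

Answer: REJECT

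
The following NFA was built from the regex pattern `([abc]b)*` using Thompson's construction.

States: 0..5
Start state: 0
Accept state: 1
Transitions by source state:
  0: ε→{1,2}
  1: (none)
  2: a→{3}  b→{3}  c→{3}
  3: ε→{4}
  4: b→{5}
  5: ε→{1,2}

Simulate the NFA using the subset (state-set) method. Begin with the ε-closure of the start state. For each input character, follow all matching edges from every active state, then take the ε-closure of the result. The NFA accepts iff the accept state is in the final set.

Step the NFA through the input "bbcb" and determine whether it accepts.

initial (ε-close {0}): {0,1,2}
'b' @ 1: {3,4}
'b' @ 2: {1,2,5}  ✓accept
'c' @ 3: {3,4}
'b' @ 4: {1,2,5}  ✓accept
final: {1,2,5}; accept 1 in set

Answer: ACCEPT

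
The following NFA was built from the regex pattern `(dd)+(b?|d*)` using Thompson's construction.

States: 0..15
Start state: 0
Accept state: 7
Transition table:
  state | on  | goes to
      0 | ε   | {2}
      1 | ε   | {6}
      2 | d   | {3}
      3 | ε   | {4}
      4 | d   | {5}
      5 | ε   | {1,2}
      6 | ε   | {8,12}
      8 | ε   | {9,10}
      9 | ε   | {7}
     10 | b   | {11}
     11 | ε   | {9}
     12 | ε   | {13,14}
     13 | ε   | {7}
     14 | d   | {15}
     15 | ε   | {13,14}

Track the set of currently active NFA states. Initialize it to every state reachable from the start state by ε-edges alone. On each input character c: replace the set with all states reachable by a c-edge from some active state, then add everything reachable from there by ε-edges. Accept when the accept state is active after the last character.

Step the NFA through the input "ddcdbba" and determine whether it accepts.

Answer: REJECT

Steps:
start: ε-closure({0}) = {0,2}
'd' @ 1: {3,4}
'd' @ 2: {1,2,5,6,7,8,9,10,12,13,14}  (accept∈set)
'c' @ 3: {}  — state set empty
rest 'dbba' ignored (set empty)
end set {} — state 7 not in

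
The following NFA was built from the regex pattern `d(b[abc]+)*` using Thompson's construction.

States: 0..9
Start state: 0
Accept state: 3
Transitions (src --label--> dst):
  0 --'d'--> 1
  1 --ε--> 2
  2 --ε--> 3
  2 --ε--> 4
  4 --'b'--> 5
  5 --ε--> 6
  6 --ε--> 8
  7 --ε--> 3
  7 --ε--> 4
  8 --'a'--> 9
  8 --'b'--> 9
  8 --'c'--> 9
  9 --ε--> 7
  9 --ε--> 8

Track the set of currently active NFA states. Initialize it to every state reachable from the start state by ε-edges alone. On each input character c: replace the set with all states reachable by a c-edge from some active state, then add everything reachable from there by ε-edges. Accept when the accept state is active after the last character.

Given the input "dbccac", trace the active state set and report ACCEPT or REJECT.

S₀ = ε-closure({0}) = {0}
'd' @ 1: {1,2,3,4}  ✓accept
'b' @ 2: {5,6,8}
'c' @ 3: {3,4,7,8,9}  ✓accept
'c' @ 4: {3,4,7,8,9}  ✓accept
'a' @ 5: {3,4,7,8,9}  ✓accept
'c' @ 6: {3,4,7,8,9}  ✓accept
end set {3,4,7,8,9} — state 3 in

Answer: ACCEPT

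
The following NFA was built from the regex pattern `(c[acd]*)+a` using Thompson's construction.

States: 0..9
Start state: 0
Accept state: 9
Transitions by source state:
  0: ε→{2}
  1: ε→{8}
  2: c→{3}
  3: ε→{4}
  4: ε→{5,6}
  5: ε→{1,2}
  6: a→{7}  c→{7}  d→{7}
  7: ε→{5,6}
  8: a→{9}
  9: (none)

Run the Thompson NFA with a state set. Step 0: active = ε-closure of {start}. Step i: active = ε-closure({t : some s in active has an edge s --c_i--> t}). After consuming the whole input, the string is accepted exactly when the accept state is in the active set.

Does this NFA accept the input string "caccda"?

start: ε-closure({0}) = {0,2}
'c' @ 1: {1,2,3,4,5,6,8}
'a' @ 2: {1,2,5,6,7,8,9}  (accept∈set)
'c' @ 3: {1,2,3,4,5,6,7,8}
'c' @ 4: {1,2,3,4,5,6,7,8}
'd' @ 5: {1,2,5,6,7,8}
'a' @ 6: {1,2,5,6,7,8,9}  (accept∈set)
final: {1,2,5,6,7,8,9}; accept 9 in set

Answer: ACCEPT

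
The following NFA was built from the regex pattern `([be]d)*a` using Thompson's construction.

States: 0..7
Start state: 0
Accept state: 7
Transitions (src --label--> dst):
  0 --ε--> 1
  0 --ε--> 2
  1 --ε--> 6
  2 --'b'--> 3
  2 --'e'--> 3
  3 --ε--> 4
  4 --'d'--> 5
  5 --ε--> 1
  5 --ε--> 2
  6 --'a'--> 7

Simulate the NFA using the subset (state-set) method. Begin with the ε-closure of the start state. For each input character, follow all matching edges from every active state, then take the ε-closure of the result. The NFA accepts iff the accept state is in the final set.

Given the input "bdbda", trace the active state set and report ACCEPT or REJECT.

Answer: ACCEPT

Trace:
initial (ε-close {0}): {0,1,2,6}
'b' @ 1: {3,4}
'd' @ 2: {1,2,5,6}
'b' @ 3: {3,4}
'd' @ 4: {1,2,5,6}
'a' @ 5: {7}  (accept∈set)
end set {7} — state 7 in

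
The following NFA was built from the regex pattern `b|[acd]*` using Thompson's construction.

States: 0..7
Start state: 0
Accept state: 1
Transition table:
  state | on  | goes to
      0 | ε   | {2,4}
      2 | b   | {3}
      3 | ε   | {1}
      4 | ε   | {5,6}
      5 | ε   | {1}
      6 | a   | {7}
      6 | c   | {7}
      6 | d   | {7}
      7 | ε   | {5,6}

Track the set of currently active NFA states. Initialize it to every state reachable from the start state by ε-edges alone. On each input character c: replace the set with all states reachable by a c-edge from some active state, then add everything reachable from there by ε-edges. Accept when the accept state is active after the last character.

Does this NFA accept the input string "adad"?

Answer: ACCEPT

Trace:
initial (ε-close {0}): {0,1,2,4,5,6}
'a' @ 1: {1,5,6,7}  [accepting]
'd' @ 2: {1,5,6,7}  [accepting]
'a' @ 3: {1,5,6,7}  [accepting]
'd' @ 4: {1,5,6,7}  [accepting]
end set {1,5,6,7} — state 1 in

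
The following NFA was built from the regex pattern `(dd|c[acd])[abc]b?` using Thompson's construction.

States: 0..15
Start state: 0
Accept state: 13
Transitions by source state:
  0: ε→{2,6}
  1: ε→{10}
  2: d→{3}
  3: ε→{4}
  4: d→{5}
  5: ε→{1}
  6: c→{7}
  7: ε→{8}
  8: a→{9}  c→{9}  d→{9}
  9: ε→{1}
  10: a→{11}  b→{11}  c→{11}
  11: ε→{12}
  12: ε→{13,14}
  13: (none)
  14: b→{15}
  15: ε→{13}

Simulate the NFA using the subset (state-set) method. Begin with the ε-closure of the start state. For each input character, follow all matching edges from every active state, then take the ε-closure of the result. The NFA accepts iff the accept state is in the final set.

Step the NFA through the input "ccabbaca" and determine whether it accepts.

Answer: REJECT

Derivation:
start: ε-closure({0}) = {0,2,6}
'c' @ 1: {7,8}
'c' @ 2: {1,9,10}
'a' @ 3: {11,12,13,14}  ✓accept
'b' @ 4: {13,15}  ✓accept
'b' @ 5: {}  — no active states
rest 'aca' ignored (set empty)
final: {}; accept 13 not in set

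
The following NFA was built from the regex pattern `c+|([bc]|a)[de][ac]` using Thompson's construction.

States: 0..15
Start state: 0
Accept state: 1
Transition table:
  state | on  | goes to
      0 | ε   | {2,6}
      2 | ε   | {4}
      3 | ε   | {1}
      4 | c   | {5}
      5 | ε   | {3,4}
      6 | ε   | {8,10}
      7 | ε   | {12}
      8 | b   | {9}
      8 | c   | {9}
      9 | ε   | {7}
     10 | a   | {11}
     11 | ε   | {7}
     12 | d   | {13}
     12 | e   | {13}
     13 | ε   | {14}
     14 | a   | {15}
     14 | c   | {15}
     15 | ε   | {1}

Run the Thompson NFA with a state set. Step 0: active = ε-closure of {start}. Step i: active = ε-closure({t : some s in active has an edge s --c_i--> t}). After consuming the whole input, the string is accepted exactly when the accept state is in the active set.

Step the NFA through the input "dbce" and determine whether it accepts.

start: ε-closure({0}) = {0,2,4,6,8,10}
'd' @ 1: {}  — no active states
rest 'bce' ignored (set empty)
final: {}; accept 1 not in set

Answer: REJECT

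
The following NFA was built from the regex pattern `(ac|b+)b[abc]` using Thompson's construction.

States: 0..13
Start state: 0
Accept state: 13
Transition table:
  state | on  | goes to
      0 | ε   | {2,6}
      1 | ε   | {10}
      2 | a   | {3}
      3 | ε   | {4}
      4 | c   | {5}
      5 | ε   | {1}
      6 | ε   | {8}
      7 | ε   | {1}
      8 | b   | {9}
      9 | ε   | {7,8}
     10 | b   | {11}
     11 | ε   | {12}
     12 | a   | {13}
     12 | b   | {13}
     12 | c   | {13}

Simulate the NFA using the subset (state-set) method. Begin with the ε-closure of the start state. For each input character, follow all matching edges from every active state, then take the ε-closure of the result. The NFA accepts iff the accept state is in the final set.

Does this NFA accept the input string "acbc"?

initial (ε-close {0}): {0,2,6,8}
'a' @ 1: {3,4}
'c' @ 2: {1,5,10}
'b' @ 3: {11,12}
'c' @ 4: {13}  ✓accept
final: {13}; accept 13 in set

Answer: ACCEPT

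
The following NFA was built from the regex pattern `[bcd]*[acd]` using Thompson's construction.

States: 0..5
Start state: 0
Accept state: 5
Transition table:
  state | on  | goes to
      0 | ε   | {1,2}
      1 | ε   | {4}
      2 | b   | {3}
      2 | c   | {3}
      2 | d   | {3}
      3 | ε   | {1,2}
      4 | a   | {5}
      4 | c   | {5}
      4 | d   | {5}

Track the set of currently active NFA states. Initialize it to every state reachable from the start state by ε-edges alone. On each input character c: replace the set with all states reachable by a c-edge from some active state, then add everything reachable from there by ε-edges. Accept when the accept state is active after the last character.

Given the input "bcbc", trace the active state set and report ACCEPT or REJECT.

S₀ = ε-closure({0}) = {0,1,2,4}
'b' @ 1: {1,2,3,4}
'c' @ 2: {1,2,3,4,5}  (accept∈set)
'b' @ 3: {1,2,3,4}
'c' @ 4: {1,2,3,4,5}  (accept∈set)
after full input: {1,2,3,4,5}  (accept=5 in)

Answer: ACCEPT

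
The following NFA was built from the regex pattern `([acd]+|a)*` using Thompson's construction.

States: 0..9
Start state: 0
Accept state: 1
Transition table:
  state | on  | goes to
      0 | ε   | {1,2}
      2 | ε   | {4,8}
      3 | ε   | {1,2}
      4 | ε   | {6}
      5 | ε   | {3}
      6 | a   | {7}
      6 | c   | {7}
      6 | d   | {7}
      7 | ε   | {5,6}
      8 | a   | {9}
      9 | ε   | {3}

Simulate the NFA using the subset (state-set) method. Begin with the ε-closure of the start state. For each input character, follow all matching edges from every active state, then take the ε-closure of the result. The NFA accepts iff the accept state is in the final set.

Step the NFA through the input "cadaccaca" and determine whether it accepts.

initial (ε-close {0}): {0,1,2,4,6,8}
'c' @ 1: {1,2,3,4,5,6,7,8}  ✓accept
'a' @ 2: {1,2,3,4,5,6,7,8,9}  ✓accept
'd' @ 3: {1,2,3,4,5,6,7,8}  ✓accept
'a' @ 4: {1,2,3,4,5,6,7,8,9}  ✓accept
'c' @ 5: {1,2,3,4,5,6,7,8}  ✓accept
'c' @ 6: {1,2,3,4,5,6,7,8}  ✓accept
'a' @ 7: {1,2,3,4,5,6,7,8,9}  ✓accept
'c' @ 8: {1,2,3,4,5,6,7,8}  ✓accept
'a' @ 9: {1,2,3,4,5,6,7,8,9}  ✓accept
end set {1,2,3,4,5,6,7,8,9} — state 1 in

Answer: ACCEPT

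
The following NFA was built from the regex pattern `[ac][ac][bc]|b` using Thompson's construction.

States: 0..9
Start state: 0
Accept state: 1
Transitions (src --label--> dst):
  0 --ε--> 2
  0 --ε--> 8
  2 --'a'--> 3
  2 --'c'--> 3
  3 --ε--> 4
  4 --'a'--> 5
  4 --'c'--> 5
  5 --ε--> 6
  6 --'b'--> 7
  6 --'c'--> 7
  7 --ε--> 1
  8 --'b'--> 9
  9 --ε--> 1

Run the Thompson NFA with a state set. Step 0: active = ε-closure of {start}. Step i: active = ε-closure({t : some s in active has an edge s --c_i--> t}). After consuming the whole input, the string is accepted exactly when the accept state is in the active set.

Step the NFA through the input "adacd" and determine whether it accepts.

initial (ε-close {0}): {0,2,8}
'a' @ 1: {3,4}
'd' @ 2: {}  — state set empty
rest 'acd' ignored (set empty)
after full input: {}  (accept=1 not in)

Answer: REJECT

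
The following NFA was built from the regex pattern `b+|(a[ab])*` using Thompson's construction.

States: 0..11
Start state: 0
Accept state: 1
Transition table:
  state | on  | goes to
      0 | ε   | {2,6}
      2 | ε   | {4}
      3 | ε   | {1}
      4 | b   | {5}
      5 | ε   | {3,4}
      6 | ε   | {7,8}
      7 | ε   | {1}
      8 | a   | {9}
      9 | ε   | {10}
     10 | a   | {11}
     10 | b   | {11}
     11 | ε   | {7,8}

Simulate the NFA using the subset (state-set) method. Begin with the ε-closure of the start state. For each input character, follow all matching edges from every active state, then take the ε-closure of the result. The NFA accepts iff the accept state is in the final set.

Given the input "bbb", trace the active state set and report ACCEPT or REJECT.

Answer: ACCEPT

Derivation:
S₀ = ε-closure({0}) = {0,1,2,4,6,7,8}
'b' @ 1: {1,3,4,5}  (accept∈set)
'b' @ 2: {1,3,4,5}  (accept∈set)
'b' @ 3: {1,3,4,5}  (accept∈set)
end set {1,3,4,5} — state 1 in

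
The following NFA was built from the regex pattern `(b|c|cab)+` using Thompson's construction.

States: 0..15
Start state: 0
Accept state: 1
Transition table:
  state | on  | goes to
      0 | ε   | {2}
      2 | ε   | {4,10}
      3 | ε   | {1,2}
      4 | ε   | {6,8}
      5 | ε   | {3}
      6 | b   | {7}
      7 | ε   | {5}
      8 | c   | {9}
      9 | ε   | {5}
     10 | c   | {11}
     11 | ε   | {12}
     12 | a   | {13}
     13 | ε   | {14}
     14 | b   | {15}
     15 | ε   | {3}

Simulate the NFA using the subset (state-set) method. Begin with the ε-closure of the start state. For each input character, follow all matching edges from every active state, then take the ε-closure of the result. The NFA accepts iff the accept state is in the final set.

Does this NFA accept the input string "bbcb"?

S₀ = ε-closure({0}) = {0,2,4,6,8,10}
'b' @ 1: {1,2,3,4,5,6,7,8,10}  [accepting]
'b' @ 2: {1,2,3,4,5,6,7,8,10}  [accepting]
'c' @ 3: {1,2,3,4,5,6,8,9,10,11,12}  [accepting]
'b' @ 4: {1,2,3,4,5,6,7,8,10}  [accepting]
after full input: {1,2,3,4,5,6,7,8,10}  (accept=1 in)

Answer: ACCEPT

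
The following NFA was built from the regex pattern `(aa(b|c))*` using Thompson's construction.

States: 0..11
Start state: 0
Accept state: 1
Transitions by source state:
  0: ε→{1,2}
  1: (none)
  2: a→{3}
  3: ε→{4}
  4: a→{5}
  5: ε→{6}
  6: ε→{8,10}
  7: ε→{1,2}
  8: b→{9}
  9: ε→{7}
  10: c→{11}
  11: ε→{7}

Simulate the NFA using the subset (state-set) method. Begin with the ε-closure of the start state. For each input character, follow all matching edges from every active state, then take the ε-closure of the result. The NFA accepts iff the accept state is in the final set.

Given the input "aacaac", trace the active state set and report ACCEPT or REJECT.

Answer: ACCEPT

Steps:
start: ε-closure({0}) = {0,1,2}
'a' @ 1: {3,4}
'a' @ 2: {5,6,8,10}
'c' @ 3: {1,2,7,11}  [accepting]
'a' @ 4: {3,4}
'a' @ 5: {5,6,8,10}
'c' @ 6: {1,2,7,11}  [accepting]
final: {1,2,7,11}; accept 1 in set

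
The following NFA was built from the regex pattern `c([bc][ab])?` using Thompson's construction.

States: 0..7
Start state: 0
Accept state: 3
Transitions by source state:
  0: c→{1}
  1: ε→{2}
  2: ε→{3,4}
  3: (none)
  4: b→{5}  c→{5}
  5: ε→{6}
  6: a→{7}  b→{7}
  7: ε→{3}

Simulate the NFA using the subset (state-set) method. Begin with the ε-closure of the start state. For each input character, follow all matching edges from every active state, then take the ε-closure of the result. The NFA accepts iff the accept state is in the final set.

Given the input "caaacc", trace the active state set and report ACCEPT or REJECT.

Answer: REJECT

Steps:
initial (ε-close {0}): {0}
'c' @ 1: {1,2,3,4}  (accept∈set)
'a' @ 2: {}  — no active states
rest 'aacc' ignored (set empty)
end set {} — state 3 not in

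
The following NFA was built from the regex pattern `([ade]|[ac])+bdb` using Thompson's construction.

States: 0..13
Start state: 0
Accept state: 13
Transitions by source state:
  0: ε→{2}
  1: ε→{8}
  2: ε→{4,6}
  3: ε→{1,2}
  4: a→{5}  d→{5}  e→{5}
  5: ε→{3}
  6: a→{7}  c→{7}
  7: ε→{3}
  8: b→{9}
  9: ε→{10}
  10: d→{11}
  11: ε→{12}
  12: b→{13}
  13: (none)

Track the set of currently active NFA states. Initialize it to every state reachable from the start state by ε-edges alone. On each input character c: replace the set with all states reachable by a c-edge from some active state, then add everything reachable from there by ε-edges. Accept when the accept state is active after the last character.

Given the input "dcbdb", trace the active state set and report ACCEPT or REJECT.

initial (ε-close {0}): {0,2,4,6}
'd' @ 1: {1,2,3,4,5,6,8}
'c' @ 2: {1,2,3,4,6,7,8}
'b' @ 3: {9,10}
'd' @ 4: {11,12}
'b' @ 5: {13}  (accept∈set)
final: {13}; accept 13 in set

Answer: ACCEPT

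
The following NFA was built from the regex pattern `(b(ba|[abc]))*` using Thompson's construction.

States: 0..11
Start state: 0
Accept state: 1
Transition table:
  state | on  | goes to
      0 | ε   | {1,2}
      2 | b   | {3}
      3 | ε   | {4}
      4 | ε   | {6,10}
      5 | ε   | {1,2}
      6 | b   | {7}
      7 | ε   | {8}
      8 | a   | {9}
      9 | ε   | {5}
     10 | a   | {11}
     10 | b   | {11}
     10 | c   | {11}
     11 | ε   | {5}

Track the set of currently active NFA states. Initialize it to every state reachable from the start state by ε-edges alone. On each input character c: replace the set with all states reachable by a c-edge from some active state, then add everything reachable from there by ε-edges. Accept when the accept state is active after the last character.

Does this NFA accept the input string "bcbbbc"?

Answer: ACCEPT

Derivation:
S₀ = ε-closure({0}) = {0,1,2}
'b' @ 1: {3,4,6,10}
'c' @ 2: {1,2,5,11}  [accepting]
'b' @ 3: {3,4,6,10}
'b' @ 4: {1,2,5,7,8,11}  [accepting]
'b' @ 5: {3,4,6,10}
'c' @ 6: {1,2,5,11}  [accepting]
after full input: {1,2,5,11}  (accept=1 in)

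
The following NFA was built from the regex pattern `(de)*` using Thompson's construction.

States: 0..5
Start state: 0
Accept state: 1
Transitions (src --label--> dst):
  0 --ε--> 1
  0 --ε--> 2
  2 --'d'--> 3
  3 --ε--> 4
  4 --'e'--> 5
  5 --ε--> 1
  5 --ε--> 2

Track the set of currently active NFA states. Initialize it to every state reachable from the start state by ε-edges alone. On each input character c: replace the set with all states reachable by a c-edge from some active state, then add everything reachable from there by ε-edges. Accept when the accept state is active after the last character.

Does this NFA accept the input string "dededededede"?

Answer: ACCEPT

Trace:
S₀ = ε-closure({0}) = {0,1,2}
'd' @ 1: {3,4}
'e' @ 2: {1,2,5}  (accept∈set)
'd' @ 3: {3,4}
'e' @ 4: {1,2,5}  (accept∈set)
'd' @ 5: {3,4}
'e' @ 6: {1,2,5}  (accept∈set)
'd' @ 7: {3,4}
'e' @ 8: {1,2,5}  (accept∈set)
'd' @ 9: {3,4}
'e' @ 10: {1,2,5}  (accept∈set)
'd' @ 11: {3,4}
'e' @ 12: {1,2,5}  (accept∈set)
after full input: {1,2,5}  (accept=1 in)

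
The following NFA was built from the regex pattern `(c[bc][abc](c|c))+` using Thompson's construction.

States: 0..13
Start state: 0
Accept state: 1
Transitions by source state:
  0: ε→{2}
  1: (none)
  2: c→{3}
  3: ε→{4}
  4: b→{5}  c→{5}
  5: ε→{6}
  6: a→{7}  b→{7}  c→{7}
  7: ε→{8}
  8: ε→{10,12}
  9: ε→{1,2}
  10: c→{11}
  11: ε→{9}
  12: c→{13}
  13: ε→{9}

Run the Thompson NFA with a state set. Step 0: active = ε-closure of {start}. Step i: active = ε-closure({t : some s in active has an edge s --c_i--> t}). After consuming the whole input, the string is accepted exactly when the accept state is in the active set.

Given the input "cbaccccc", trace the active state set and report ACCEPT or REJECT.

Answer: ACCEPT

Derivation:
S₀ = ε-closure({0}) = {0,2}
'c' @ 1: {3,4}
'b' @ 2: {5,6}
'a' @ 3: {7,8,10,12}
'c' @ 4: {1,2,9,11,13}  (accept∈set)
'c' @ 5: {3,4}
'c' @ 6: {5,6}
'c' @ 7: {7,8,10,12}
'c' @ 8: {1,2,9,11,13}  (accept∈set)
end set {1,2,9,11,13} — state 1 in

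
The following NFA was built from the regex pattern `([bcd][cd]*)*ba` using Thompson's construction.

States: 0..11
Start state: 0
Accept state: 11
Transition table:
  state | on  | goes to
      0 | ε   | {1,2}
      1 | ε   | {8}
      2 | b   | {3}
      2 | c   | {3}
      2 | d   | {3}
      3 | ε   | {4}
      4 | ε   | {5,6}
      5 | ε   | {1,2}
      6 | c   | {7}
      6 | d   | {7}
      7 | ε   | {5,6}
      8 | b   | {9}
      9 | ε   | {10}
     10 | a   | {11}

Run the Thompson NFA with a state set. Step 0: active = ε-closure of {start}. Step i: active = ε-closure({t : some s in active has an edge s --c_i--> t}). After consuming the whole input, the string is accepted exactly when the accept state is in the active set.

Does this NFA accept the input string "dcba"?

Answer: ACCEPT

Trace:
S₀ = ε-closure({0}) = {0,1,2,8}
'd' @ 1: {1,2,3,4,5,6,8}
'c' @ 2: {1,2,3,4,5,6,7,8}
'b' @ 3: {1,2,3,4,5,6,8,9,10}
'a' @ 4: {11}  ✓accept
final: {11}; accept 11 in set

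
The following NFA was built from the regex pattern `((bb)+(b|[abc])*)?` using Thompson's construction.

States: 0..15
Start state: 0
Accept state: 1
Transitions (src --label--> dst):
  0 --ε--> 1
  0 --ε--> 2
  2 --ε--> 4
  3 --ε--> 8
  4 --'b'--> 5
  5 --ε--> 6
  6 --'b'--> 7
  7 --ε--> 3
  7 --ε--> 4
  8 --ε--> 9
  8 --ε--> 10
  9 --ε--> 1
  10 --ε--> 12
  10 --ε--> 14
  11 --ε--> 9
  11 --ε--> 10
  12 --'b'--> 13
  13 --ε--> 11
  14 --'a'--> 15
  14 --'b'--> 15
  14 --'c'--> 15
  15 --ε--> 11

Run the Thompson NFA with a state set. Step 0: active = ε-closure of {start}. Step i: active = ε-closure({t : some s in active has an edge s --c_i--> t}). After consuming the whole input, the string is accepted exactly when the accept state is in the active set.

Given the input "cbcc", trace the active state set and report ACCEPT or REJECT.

Answer: REJECT

Derivation:
start: ε-closure({0}) = {0,1,2,4}
'c' @ 1: {}  — state set empty
rest 'bcc' ignored (set empty)
end set {} — state 1 not in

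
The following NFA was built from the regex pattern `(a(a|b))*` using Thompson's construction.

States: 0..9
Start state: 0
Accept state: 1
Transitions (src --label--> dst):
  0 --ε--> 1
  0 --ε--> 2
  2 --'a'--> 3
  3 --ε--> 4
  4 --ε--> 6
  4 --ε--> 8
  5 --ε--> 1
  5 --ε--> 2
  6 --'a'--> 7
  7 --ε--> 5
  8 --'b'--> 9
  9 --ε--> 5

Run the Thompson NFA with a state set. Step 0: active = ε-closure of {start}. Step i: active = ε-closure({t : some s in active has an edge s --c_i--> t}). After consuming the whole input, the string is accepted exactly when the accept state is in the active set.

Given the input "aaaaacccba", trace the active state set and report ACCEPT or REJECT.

Answer: REJECT

Derivation:
S₀ = ε-closure({0}) = {0,1,2}
'a' @ 1: {3,4,6,8}
'a' @ 2: {1,2,5,7}  ✓accept
'a' @ 3: {3,4,6,8}
'a' @ 4: {1,2,5,7}  ✓accept
'a' @ 5: {3,4,6,8}
'c' @ 6: {}  — no active states
rest 'ccba' ignored (set empty)
end set {} — state 1 not in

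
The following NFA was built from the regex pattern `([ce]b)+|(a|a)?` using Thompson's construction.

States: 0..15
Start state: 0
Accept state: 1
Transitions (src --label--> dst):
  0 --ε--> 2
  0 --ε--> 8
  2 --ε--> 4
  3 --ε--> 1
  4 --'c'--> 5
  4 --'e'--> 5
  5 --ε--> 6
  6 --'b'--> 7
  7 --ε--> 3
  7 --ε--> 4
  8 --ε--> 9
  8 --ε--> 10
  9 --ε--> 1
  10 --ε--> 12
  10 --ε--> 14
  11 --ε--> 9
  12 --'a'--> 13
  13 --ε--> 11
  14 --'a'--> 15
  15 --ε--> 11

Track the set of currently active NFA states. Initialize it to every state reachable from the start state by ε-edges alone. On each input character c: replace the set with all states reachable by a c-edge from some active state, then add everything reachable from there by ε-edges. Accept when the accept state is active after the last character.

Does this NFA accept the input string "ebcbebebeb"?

initial (ε-close {0}): {0,1,2,4,8,9,10,12,14}
'e' @ 1: {5,6}
'b' @ 2: {1,3,4,7}  [accepting]
'c' @ 3: {5,6}
'b' @ 4: {1,3,4,7}  [accepting]
'e' @ 5: {5,6}
'b' @ 6: {1,3,4,7}  [accepting]
'e' @ 7: {5,6}
'b' @ 8: {1,3,4,7}  [accepting]
'e' @ 9: {5,6}
'b' @ 10: {1,3,4,7}  [accepting]
after full input: {1,3,4,7}  (accept=1 in)

Answer: ACCEPT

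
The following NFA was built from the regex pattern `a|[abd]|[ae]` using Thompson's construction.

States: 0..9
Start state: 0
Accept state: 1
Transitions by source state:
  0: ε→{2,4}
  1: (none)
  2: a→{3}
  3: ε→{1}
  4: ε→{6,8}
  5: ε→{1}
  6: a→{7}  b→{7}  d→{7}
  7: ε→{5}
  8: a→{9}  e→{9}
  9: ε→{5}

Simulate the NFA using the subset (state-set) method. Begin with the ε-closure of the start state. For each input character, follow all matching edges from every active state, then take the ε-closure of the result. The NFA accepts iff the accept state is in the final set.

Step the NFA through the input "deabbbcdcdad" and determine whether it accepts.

Answer: REJECT

Derivation:
start: ε-closure({0}) = {0,2,4,6,8}
'd' @ 1: {1,5,7}  (accept∈set)
'e' @ 2: {}  — dead — no transitions
rest 'abbbcdcdad' ignored (set empty)
end set {} — state 1 not in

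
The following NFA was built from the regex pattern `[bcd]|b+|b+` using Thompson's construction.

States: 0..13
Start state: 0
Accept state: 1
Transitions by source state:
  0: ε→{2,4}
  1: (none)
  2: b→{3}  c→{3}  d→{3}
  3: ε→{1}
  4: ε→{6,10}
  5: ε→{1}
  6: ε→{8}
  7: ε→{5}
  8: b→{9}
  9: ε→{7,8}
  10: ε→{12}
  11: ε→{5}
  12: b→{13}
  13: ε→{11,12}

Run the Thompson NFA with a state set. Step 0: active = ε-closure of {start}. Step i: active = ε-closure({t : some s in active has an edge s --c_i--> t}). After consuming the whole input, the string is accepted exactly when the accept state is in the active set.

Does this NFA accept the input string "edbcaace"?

S₀ = ε-closure({0}) = {0,2,4,6,8,10,12}
'e' @ 1: {}  — no active states
rest 'dbcaace' ignored (set empty)
after full input: {}  (accept=1 not in)

Answer: REJECT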